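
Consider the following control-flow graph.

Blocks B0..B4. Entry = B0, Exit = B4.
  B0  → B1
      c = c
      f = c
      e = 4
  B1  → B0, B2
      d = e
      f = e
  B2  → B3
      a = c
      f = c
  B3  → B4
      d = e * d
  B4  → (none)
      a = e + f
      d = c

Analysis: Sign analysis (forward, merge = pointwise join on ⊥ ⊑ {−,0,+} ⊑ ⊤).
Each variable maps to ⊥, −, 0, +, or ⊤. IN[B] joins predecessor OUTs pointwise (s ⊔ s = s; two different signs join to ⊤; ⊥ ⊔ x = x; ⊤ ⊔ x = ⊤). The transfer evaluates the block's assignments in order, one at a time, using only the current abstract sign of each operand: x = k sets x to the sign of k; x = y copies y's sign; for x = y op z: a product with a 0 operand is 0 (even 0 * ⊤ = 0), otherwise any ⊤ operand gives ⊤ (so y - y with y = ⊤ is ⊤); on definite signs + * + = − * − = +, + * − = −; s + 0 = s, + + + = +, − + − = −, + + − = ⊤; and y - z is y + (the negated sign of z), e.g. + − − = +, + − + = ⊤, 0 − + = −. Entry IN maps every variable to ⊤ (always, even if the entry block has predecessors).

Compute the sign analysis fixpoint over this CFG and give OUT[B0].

Answer: {a: ⊤, b: ⊤, c: ⊤, d: ⊤, e: +, f: ⊤}

Trace:
Converged values:
  B0: | IN=(all ⊤) | OUT={e:+; rest ⊤}
  B1: | IN={e:+; rest ⊤} | OUT={d:+, e:+, f:+; rest ⊤}
  B2: | IN={d:+, e:+, f:+; rest ⊤} | OUT={d:+, e:+; rest ⊤}
  B3: | IN={d:+, e:+; rest ⊤} | OUT={d:+, e:+; rest ⊤}
  B4: | IN={d:+, e:+; rest ⊤} | OUT={e:+; rest ⊤}

Merge at B0 (entry node, so the boundary value (all ⊤) is joined with the incoming edge(s)): IN[B0] = (all ⊤) ⊔ OUT[B1] = {a: ⊤, b: ⊤, c: ⊤, d: ⊤, e: ⊤, f: ⊤}
Applying B0's transfer function to that IN value gives OUT[B0] (row B0 above).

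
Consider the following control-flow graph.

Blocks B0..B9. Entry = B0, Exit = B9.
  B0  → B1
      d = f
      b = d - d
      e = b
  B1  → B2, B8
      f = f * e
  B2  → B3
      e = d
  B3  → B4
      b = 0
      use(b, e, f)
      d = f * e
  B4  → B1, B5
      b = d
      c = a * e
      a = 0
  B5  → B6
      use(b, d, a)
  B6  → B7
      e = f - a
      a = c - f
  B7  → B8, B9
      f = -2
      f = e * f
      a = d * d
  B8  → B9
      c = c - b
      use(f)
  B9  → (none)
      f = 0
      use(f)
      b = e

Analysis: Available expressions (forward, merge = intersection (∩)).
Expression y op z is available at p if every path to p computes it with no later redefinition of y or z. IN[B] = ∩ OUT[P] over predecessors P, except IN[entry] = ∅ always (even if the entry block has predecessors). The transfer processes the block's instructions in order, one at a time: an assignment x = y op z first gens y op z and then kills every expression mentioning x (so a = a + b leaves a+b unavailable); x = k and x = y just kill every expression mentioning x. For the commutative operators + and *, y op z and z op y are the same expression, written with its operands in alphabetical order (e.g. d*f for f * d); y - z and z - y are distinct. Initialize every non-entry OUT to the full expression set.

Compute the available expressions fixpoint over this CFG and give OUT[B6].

Fixpoint table:
  B0:  IN={}  OUT={d-d}
  B1:  IN={}  OUT={}
  B2:  IN={}  OUT={}
  B3:  IN={}  OUT={e*f}
  B4:  IN={e*f}  OUT={e*f}
  B5:  IN={e*f}  OUT={e*f}
  B6:  IN={e*f}  OUT={c-f}
  B7:  IN={c-f}  OUT={d*d}
  B8:  IN={}  OUT={}
  B9:  IN={}  OUT={}

Merge at B6: IN[B6] = OUT[B5] = {e*f}
Applying B6's transfer function to that IN value gives OUT[B6] (row B6 above).

Answer: {c-f}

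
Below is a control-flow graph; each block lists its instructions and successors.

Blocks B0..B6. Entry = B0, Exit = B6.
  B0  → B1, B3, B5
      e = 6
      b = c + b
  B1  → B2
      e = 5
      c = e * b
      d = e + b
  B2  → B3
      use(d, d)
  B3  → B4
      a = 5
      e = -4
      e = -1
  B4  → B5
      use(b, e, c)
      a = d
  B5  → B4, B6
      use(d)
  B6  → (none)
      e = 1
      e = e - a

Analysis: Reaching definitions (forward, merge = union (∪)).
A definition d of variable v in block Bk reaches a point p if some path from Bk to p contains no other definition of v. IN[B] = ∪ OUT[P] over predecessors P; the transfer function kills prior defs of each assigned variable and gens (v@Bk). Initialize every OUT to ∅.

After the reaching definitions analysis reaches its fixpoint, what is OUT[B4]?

Converged values:
  B0:  IN={}  OUT={b@B0, e@B0}
  B1:  IN={b@B0, e@B0}  OUT={b@B0, c@B1, d@B1, e@B1}
  B2:  IN={b@B0, c@B1, d@B1, e@B1}  OUT={b@B0, c@B1, d@B1, e@B1}
  B3:  IN={b@B0, c@B1, d@B1, e@B0, e@B1}  OUT={a@B3, b@B0, c@B1, d@B1, e@B3}
  B4:  IN={a@B3, a@B4, b@B0, c@B1, d@B1, e@B0, e@B3}  OUT={a@B4, b@B0, c@B1, d@B1, e@B0, e@B3}
  B5:  IN={a@B4, b@B0, c@B1, d@B1, e@B0, e@B3}  OUT={a@B4, b@B0, c@B1, d@B1, e@B0, e@B3}
  B6:  IN={a@B4, b@B0, c@B1, d@B1, e@B0, e@B3}  OUT={a@B4, b@B0, c@B1, d@B1, e@B6}

Merge at B4: IN[B4] = OUT[B3] ⊔ OUT[B5] = {a@B3, a@B4, b@B0, c@B1, d@B1, e@B0, e@B3}
Applying B4's transfer function to that IN value gives OUT[B4] (row B4 above).

Answer: {a@B4, b@B0, c@B1, d@B1, e@B0, e@B3}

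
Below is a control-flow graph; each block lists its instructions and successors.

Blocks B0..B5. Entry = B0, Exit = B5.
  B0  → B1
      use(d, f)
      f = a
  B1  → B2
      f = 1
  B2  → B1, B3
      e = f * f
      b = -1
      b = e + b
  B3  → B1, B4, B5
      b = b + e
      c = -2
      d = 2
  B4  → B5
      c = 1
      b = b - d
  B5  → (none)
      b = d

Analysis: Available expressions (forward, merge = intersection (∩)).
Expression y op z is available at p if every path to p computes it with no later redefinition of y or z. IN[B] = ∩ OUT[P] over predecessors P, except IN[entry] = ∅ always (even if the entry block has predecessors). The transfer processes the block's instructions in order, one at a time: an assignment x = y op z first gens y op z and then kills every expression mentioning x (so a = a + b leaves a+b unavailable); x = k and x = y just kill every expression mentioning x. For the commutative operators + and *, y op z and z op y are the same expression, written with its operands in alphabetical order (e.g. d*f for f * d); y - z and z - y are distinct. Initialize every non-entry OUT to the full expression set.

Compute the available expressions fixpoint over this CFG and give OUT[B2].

Answer: {f*f}

Working:
Fixpoint table:
  B0:  IN={}  OUT={}
  B1:  IN={}  OUT={}
  B2:  IN={}  OUT={f*f}
  B3:  IN={f*f}  OUT={f*f}
  B4:  IN={f*f}  OUT={f*f}
  B5:  IN={f*f}  OUT={f*f}

Merge at B2: IN[B2] = OUT[B1] = {}
Applying B2's transfer function to that IN value gives OUT[B2] (row B2 above).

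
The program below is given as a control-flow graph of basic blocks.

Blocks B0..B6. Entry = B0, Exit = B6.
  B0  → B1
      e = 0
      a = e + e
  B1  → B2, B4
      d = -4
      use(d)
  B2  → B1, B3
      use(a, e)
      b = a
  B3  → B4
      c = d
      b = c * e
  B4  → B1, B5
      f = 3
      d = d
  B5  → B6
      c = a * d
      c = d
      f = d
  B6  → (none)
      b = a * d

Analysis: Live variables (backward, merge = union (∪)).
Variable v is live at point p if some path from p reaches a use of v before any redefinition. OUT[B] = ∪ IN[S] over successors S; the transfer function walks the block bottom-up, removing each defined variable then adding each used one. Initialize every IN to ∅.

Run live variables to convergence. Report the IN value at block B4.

Answer: {a, d, e}

Trace:
Fixpoint table:
  B0:   IN={}   OUT={a, e}
  B1:   IN={a, e}   OUT={a, d, e}
  B2:   IN={a, d, e}   OUT={a, d, e}
  B3:   IN={a, d, e}   OUT={a, d, e}
  B4:   IN={a, d, e}   OUT={a, d, e}
  B5:   IN={a, d}   OUT={a, d}
  B6:   IN={a, d}   OUT={}

Merge at B4: OUT[B4] = IN[B1] ⊔ IN[B5] = {a, d, e}
Applying B4's transfer function to that OUT value gives IN[B4] (row B4 above).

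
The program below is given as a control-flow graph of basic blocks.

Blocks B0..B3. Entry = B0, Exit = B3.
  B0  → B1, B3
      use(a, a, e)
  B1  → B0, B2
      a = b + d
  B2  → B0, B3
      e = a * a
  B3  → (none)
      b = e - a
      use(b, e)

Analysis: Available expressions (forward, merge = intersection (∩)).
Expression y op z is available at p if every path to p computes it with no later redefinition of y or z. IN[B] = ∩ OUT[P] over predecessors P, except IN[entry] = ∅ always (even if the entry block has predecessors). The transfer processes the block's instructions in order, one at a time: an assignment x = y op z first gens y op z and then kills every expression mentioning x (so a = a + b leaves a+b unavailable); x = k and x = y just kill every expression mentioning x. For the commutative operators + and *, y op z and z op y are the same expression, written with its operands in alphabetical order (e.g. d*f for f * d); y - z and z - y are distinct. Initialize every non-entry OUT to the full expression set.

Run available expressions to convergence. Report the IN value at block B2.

Per-block solution:
  B0: | IN={} | OUT={}
  B1: | IN={} | OUT={b+d}
  B2: | IN={b+d} | OUT={a*a, b+d}
  B3: | IN={} | OUT={e-a}

Merge at B2: IN[B2] = OUT[B1] = {b+d}

Answer: {b+d}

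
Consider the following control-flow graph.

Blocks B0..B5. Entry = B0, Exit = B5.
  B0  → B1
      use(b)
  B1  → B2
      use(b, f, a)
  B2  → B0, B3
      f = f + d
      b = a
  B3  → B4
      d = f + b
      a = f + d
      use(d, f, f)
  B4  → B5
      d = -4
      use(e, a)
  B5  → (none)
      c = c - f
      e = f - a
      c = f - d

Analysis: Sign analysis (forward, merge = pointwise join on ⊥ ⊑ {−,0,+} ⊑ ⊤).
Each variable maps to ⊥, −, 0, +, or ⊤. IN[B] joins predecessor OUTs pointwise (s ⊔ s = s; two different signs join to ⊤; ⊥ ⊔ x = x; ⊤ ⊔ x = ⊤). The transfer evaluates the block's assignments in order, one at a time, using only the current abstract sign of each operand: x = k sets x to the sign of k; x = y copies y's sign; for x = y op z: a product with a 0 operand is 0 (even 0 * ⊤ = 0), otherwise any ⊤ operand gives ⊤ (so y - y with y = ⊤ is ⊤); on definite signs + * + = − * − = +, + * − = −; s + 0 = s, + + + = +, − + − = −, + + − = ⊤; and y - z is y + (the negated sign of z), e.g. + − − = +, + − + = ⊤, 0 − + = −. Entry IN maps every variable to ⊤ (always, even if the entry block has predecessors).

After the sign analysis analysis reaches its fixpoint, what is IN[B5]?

Fixpoint table:
  B0: | IN=(all ⊤) | OUT=(all ⊤)
  B1: | IN=(all ⊤) | OUT=(all ⊤)
  B2: | IN=(all ⊤) | OUT=(all ⊤)
  B3: | IN=(all ⊤) | OUT=(all ⊤)
  B4: | IN=(all ⊤) | OUT={d:-; rest ⊤}
  B5: | IN={d:-; rest ⊤} | OUT={d:-; rest ⊤}

Merge at B5: IN[B5] = OUT[B4] = {a: ⊤, b: ⊤, c: ⊤, d: -, e: ⊤, f: ⊤}

Answer: {a: ⊤, b: ⊤, c: ⊤, d: -, e: ⊤, f: ⊤}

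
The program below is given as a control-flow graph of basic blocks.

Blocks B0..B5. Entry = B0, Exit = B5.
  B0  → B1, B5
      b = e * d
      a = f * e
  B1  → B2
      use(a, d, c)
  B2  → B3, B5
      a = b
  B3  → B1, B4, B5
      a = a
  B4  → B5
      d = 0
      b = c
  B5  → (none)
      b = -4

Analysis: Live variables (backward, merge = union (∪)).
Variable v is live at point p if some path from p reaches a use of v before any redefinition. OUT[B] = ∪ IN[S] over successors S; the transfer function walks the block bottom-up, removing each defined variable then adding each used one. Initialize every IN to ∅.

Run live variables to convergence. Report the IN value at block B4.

Converged values:
  B0:  IN={c, d, e, f}  OUT={a, b, c, d}
  B1:  IN={a, b, c, d}  OUT={b, c, d}
  B2:  IN={b, c, d}  OUT={a, b, c, d}
  B3:  IN={a, b, c, d}  OUT={a, b, c, d}
  B4:  IN={c}  OUT={}
  B5:  IN={}  OUT={}

Merge at B4: OUT[B4] = IN[B5] = {}
Applying B4's transfer function to that OUT value gives IN[B4] (row B4 above).

Answer: {c}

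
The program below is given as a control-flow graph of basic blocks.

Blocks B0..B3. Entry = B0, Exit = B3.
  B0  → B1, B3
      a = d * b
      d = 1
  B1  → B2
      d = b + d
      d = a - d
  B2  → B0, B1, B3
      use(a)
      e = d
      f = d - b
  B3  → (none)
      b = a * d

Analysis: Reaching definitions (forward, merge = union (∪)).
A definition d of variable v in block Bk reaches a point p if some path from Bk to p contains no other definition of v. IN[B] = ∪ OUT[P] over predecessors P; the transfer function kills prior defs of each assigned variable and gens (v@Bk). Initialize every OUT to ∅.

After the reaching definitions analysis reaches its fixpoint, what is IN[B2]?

Converged values:
  B0:  IN={a@B0, d@B1, e@B2, f@B2}  OUT={a@B0, d@B0, e@B2, f@B2}
  B1:  IN={a@B0, d@B0, d@B1, e@B2, f@B2}  OUT={a@B0, d@B1, e@B2, f@B2}
  B2:  IN={a@B0, d@B1, e@B2, f@B2}  OUT={a@B0, d@B1, e@B2, f@B2}
  B3:  IN={a@B0, d@B0, d@B1, e@B2, f@B2}  OUT={a@B0, b@B3, d@B0, d@B1, e@B2, f@B2}

Merge at B2: IN[B2] = OUT[B1] = {a@B0, d@B1, e@B2, f@B2}

Answer: {a@B0, d@B1, e@B2, f@B2}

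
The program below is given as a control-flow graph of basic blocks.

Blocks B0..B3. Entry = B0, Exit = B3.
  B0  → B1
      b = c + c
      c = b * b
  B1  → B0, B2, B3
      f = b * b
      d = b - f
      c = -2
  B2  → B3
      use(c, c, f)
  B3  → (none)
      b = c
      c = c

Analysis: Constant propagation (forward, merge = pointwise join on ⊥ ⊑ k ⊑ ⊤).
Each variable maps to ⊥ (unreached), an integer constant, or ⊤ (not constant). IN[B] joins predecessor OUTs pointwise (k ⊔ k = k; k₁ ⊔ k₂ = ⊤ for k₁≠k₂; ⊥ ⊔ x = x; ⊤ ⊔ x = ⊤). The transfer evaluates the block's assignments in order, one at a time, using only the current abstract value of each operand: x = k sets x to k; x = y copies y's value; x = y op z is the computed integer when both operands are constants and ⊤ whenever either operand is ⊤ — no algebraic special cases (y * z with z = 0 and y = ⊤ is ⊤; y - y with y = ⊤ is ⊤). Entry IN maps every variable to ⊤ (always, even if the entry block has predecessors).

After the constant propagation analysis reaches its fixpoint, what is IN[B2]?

Answer: {a: ⊤, b: ⊤, c: -2, d: ⊤, e: ⊤, f: ⊤}

Trace:
Converged values:
  B0:  IN=(all ⊤)  OUT=(all ⊤)
  B1:  IN=(all ⊤)  OUT={c:-2; rest ⊤}
  B2:  IN={c:-2; rest ⊤}  OUT={c:-2; rest ⊤}
  B3:  IN={c:-2; rest ⊤}  OUT={b:-2, c:-2; rest ⊤}

Merge at B2: IN[B2] = OUT[B1] = {a: ⊤, b: ⊤, c: -2, d: ⊤, e: ⊤, f: ⊤}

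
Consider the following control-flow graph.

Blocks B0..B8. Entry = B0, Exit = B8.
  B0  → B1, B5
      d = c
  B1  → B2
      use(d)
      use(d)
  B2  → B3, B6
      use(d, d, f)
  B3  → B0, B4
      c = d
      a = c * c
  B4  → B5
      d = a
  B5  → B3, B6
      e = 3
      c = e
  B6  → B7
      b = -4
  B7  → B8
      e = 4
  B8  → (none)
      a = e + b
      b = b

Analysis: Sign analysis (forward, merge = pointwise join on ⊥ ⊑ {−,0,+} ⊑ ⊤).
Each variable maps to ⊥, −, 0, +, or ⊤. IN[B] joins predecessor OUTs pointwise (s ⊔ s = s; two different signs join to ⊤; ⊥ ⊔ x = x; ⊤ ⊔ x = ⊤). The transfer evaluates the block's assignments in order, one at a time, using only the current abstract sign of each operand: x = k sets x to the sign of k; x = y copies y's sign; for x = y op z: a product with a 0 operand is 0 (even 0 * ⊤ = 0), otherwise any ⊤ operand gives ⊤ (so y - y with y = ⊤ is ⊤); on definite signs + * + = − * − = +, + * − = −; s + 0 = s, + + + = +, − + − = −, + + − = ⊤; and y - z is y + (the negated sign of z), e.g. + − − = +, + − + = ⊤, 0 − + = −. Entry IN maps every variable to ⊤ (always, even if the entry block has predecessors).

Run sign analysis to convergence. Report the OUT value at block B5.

Answer: {a: ⊤, b: ⊤, c: +, d: ⊤, e: +, f: ⊤}

Trace:
Per-block solution:
  B0: | IN=(all ⊤) | OUT=(all ⊤)
  B1: | IN=(all ⊤) | OUT=(all ⊤)
  B2: | IN=(all ⊤) | OUT=(all ⊤)
  B3: | IN=(all ⊤) | OUT=(all ⊤)
  B4: | IN=(all ⊤) | OUT=(all ⊤)
  B5: | IN=(all ⊤) | OUT={c:+, e:+; rest ⊤}
  B6: | IN=(all ⊤) | OUT={b:-; rest ⊤}
  B7: | IN={b:-; rest ⊤} | OUT={b:-, e:+; rest ⊤}
  B8: | IN={b:-, e:+; rest ⊤} | OUT={b:-, e:+; rest ⊤}

Merge at B5: IN[B5] = OUT[B0] ⊔ OUT[B4] = {a: ⊤, b: ⊤, c: ⊤, d: ⊤, e: ⊤, f: ⊤}
Applying B5's transfer function to that IN value gives OUT[B5] (row B5 above).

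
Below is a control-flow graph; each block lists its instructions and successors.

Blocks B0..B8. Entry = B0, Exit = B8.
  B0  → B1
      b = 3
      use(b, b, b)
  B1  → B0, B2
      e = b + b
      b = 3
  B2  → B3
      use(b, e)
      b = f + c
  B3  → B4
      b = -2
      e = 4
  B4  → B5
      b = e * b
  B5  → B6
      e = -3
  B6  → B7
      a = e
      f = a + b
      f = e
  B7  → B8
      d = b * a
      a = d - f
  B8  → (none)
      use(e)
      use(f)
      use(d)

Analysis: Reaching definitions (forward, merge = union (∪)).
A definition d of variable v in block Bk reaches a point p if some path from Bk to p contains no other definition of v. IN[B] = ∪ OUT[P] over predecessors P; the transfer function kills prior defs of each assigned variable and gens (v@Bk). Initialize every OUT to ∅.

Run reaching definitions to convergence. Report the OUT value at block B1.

Answer: {b@B1, e@B1}

Derivation:
Converged values:
  B0: | IN={b@B1, e@B1} | OUT={b@B0, e@B1}
  B1: | IN={b@B0, e@B1} | OUT={b@B1, e@B1}
  B2: | IN={b@B1, e@B1} | OUT={b@B2, e@B1}
  B3: | IN={b@B2, e@B1} | OUT={b@B3, e@B3}
  B4: | IN={b@B3, e@B3} | OUT={b@B4, e@B3}
  B5: | IN={b@B4, e@B3} | OUT={b@B4, e@B5}
  B6: | IN={b@B4, e@B5} | OUT={a@B6, b@B4, e@B5, f@B6}
  B7: | IN={a@B6, b@B4, e@B5, f@B6} | OUT={a@B7, b@B4, d@B7, e@B5, f@B6}
  B8: | IN={a@B7, b@B4, d@B7, e@B5, f@B6} | OUT={a@B7, b@B4, d@B7, e@B5, f@B6}

Merge at B1: IN[B1] = OUT[B0] = {b@B0, e@B1}
Applying B1's transfer function to that IN value gives OUT[B1] (row B1 above).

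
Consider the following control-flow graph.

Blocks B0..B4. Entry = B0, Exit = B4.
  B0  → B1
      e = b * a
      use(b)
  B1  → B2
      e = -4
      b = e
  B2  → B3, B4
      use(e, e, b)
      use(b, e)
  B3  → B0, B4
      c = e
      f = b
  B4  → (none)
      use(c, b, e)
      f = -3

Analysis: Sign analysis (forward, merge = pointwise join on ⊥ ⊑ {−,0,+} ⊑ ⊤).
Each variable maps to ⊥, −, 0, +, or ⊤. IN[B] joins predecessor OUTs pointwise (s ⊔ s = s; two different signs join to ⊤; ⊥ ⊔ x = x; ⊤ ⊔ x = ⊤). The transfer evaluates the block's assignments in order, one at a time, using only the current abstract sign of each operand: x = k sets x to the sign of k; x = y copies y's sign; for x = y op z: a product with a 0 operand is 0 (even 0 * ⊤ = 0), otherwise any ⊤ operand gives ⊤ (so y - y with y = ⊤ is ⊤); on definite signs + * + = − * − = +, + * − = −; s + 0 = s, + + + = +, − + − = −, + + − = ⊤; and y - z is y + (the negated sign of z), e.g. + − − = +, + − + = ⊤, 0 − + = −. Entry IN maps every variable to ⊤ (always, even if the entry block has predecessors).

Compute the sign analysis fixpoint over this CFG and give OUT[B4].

Answer: {a: ⊤, b: -, c: ⊤, d: ⊤, e: -, f: -}

Derivation:
Converged values:
  B0:   IN=(all ⊤)   OUT=(all ⊤)
  B1:   IN=(all ⊤)   OUT={b:-, e:-; rest ⊤}
  B2:   IN={b:-, e:-; rest ⊤}   OUT={b:-, e:-; rest ⊤}
  B3:   IN={b:-, e:-; rest ⊤}   OUT={b:-, c:-, e:-, f:-; rest ⊤}
  B4:   IN={b:-, e:-; rest ⊤}   OUT={b:-, e:-, f:-; rest ⊤}

Merge at B4: IN[B4] = OUT[B2] ⊔ OUT[B3] = {a: ⊤, b: -, c: ⊤, d: ⊤, e: -, f: ⊤}
Applying B4's transfer function to that IN value gives OUT[B4] (row B4 above).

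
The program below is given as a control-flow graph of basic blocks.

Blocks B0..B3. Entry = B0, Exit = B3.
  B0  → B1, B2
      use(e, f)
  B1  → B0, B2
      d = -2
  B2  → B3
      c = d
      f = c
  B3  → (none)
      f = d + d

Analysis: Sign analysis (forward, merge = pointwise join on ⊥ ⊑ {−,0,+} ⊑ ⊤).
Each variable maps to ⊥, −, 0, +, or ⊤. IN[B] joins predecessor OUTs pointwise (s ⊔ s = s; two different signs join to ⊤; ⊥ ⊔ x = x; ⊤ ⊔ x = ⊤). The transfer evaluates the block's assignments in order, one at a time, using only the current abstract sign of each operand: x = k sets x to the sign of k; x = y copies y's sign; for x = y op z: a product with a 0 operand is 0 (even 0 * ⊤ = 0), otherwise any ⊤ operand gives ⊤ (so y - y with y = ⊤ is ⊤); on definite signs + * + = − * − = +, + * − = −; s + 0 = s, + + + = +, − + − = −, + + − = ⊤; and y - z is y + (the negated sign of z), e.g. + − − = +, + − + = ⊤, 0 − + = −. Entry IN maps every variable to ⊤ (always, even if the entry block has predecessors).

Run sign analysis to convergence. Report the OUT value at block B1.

Fixpoint table:
  B0: | IN=(all ⊤) | OUT=(all ⊤)
  B1: | IN=(all ⊤) | OUT={d:-; rest ⊤}
  B2: | IN=(all ⊤) | OUT=(all ⊤)
  B3: | IN=(all ⊤) | OUT=(all ⊤)

Merge at B1: IN[B1] = OUT[B0] = {a: ⊤, b: ⊤, c: ⊤, d: ⊤, e: ⊤, f: ⊤}
Applying B1's transfer function to that IN value gives OUT[B1] (row B1 above).

Answer: {a: ⊤, b: ⊤, c: ⊤, d: -, e: ⊤, f: ⊤}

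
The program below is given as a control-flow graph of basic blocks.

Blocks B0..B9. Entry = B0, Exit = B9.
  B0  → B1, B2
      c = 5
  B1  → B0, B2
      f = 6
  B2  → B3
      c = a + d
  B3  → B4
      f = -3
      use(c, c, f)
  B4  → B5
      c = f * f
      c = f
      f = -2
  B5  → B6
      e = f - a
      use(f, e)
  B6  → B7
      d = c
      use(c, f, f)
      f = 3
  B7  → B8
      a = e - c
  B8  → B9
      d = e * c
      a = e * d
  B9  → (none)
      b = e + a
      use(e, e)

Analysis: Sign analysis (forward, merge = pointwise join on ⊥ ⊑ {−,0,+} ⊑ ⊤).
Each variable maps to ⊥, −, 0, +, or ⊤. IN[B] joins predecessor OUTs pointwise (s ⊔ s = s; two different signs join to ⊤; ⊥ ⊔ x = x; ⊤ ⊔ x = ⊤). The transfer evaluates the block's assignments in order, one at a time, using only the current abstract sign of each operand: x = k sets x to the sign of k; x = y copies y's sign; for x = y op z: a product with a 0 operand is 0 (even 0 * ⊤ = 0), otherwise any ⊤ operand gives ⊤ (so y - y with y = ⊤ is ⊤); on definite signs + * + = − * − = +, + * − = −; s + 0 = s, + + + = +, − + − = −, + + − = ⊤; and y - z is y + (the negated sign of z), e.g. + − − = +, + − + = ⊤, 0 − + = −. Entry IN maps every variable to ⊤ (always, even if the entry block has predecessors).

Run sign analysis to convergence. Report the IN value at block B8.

Per-block solution:
  B0:   IN=(all ⊤)   OUT={c:+; rest ⊤}
  B1:   IN={c:+; rest ⊤}   OUT={c:+, f:+; rest ⊤}
  B2:   IN={c:+; rest ⊤}   OUT=(all ⊤)
  B3:   IN=(all ⊤)   OUT={f:-; rest ⊤}
  B4:   IN={f:-; rest ⊤}   OUT={c:-, f:-; rest ⊤}
  B5:   IN={c:-, f:-; rest ⊤}   OUT={c:-, f:-; rest ⊤}
  B6:   IN={c:-, f:-; rest ⊤}   OUT={c:-, d:-, f:+; rest ⊤}
  B7:   IN={c:-, d:-, f:+; rest ⊤}   OUT={c:-, d:-, f:+; rest ⊤}
  B8:   IN={c:-, d:-, f:+; rest ⊤}   OUT={c:-, f:+; rest ⊤}
  B9:   IN={c:-, f:+; rest ⊤}   OUT={c:-, f:+; rest ⊤}

Merge at B8: IN[B8] = OUT[B7] = {a: ⊤, b: ⊤, c: -, d: -, e: ⊤, f: +}

Answer: {a: ⊤, b: ⊤, c: -, d: -, e: ⊤, f: +}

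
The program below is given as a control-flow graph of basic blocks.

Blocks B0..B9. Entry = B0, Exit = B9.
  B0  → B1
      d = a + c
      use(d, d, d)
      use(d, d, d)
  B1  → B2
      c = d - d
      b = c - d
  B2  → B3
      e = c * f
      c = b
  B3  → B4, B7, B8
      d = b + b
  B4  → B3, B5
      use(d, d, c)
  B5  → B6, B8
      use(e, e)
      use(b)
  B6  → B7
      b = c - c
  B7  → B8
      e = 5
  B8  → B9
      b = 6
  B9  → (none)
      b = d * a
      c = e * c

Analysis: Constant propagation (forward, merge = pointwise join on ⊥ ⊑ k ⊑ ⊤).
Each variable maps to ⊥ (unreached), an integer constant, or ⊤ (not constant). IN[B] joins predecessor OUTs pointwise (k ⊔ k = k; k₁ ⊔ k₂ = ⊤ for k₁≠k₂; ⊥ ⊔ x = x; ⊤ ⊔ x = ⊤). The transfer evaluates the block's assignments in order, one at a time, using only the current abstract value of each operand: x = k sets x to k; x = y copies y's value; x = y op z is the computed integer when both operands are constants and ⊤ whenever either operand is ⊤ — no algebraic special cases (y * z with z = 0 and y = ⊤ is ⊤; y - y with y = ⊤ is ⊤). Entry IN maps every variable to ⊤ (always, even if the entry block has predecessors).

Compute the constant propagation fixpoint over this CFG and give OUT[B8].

Fixpoint table:
  B0:   IN=(all ⊤)   OUT=(all ⊤)
  B1:   IN=(all ⊤)   OUT=(all ⊤)
  B2:   IN=(all ⊤)   OUT=(all ⊤)
  B3:   IN=(all ⊤)   OUT=(all ⊤)
  B4:   IN=(all ⊤)   OUT=(all ⊤)
  B5:   IN=(all ⊤)   OUT=(all ⊤)
  B6:   IN=(all ⊤)   OUT=(all ⊤)
  B7:   IN=(all ⊤)   OUT={e:5; rest ⊤}
  B8:   IN=(all ⊤)   OUT={b:6; rest ⊤}
  B9:   IN={b:6; rest ⊤}   OUT=(all ⊤)

Merge at B8: IN[B8] = OUT[B3] ⊔ OUT[B5] ⊔ OUT[B7] = {a: ⊤, b: ⊤, c: ⊤, d: ⊤, e: ⊤, f: ⊤}
Applying B8's transfer function to that IN value gives OUT[B8] (row B8 above).

Answer: {a: ⊤, b: 6, c: ⊤, d: ⊤, e: ⊤, f: ⊤}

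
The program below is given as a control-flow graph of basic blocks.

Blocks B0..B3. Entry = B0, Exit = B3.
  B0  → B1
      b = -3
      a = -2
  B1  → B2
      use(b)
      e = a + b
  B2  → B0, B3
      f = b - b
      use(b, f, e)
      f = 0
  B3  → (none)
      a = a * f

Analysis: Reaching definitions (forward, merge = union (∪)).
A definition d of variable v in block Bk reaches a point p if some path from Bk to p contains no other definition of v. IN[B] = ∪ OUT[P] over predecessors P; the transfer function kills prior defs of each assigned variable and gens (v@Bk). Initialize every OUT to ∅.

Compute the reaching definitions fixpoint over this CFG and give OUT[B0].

Answer: {a@B0, b@B0, e@B1, f@B2}

Trace:
Converged values:
  B0:  IN={a@B0, b@B0, e@B1, f@B2}  OUT={a@B0, b@B0, e@B1, f@B2}
  B1:  IN={a@B0, b@B0, e@B1, f@B2}  OUT={a@B0, b@B0, e@B1, f@B2}
  B2:  IN={a@B0, b@B0, e@B1, f@B2}  OUT={a@B0, b@B0, e@B1, f@B2}
  B3:  IN={a@B0, b@B0, e@B1, f@B2}  OUT={a@B3, b@B0, e@B1, f@B2}

Merge at B0 (entry node, so the boundary value {} is joined with the incoming edge(s)): IN[B0] = {} ⊔ OUT[B2] = {a@B0, b@B0, e@B1, f@B2}
Applying B0's transfer function to that IN value gives OUT[B0] (row B0 above).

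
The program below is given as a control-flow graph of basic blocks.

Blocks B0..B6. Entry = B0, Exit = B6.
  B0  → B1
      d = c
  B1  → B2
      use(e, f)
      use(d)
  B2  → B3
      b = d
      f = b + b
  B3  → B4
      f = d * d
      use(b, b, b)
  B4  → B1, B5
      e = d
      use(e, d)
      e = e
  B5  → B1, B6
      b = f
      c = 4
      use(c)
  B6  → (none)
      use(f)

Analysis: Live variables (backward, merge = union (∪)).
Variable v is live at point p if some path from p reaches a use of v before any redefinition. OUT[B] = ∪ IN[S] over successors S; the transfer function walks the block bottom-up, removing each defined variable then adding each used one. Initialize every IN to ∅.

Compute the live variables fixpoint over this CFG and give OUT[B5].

Answer: {d, e, f}

Working:
Fixpoint table:
  B0:  IN={c, e, f}  OUT={d, e, f}
  B1:  IN={d, e, f}  OUT={d}
  B2:  IN={d}  OUT={b, d}
  B3:  IN={b, d}  OUT={d, f}
  B4:  IN={d, f}  OUT={d, e, f}
  B5:  IN={d, e, f}  OUT={d, e, f}
  B6:  IN={f}  OUT={}

Merge at B5: OUT[B5] = IN[B1] ⊔ IN[B6] = {d, e, f}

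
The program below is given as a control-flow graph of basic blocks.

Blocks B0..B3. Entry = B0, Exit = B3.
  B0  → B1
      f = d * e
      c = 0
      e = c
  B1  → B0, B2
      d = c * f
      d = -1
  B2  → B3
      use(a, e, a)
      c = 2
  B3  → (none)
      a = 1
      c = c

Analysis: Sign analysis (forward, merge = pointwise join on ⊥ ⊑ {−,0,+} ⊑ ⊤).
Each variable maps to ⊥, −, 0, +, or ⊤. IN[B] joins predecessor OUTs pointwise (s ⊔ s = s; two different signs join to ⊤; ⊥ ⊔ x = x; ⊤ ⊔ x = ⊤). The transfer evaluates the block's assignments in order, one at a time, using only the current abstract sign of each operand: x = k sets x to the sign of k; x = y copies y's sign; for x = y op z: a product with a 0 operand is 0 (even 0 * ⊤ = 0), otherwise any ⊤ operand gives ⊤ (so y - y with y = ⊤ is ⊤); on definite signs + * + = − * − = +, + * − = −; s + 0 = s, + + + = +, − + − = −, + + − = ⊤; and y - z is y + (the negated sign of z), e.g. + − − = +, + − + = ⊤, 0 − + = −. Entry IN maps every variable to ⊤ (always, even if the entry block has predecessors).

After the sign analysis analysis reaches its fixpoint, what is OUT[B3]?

Answer: {a: +, b: ⊤, c: +, d: -, e: 0, f: ⊤}

Derivation:
Per-block solution:
  B0:   IN=(all ⊤)   OUT={c:0, e:0; rest ⊤}
  B1:   IN={c:0, e:0; rest ⊤}   OUT={c:0, d:-, e:0; rest ⊤}
  B2:   IN={c:0, d:-, e:0; rest ⊤}   OUT={c:+, d:-, e:0; rest ⊤}
  B3:   IN={c:+, d:-, e:0; rest ⊤}   OUT={a:+, c:+, d:-, e:0; rest ⊤}

Merge at B3: IN[B3] = OUT[B2] = {a: ⊤, b: ⊤, c: +, d: -, e: 0, f: ⊤}
Applying B3's transfer function to that IN value gives OUT[B3] (row B3 above).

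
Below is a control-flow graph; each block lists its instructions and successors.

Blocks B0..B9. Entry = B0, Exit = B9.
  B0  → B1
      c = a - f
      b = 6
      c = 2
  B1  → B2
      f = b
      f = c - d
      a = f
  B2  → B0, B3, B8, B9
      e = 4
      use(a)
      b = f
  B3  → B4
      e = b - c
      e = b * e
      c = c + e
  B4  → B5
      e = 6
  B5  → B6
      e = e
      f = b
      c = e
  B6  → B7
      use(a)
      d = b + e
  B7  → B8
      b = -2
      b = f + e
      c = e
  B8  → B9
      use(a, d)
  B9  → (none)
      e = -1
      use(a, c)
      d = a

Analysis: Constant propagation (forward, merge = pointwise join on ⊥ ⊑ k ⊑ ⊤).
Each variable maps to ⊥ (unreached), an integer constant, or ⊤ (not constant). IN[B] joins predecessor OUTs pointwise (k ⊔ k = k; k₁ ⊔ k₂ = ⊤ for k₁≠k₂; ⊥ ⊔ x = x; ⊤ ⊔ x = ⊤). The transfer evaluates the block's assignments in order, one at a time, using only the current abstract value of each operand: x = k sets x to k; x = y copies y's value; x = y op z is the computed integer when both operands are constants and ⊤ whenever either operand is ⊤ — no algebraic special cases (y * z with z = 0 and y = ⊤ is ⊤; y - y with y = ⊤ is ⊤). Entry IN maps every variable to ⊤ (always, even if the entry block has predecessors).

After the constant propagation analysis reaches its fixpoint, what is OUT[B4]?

Fixpoint table:
  B0: | IN=(all ⊤) | OUT={b:6, c:2; rest ⊤}
  B1: | IN={b:6, c:2; rest ⊤} | OUT={b:6, c:2; rest ⊤}
  B2: | IN={b:6, c:2; rest ⊤} | OUT={c:2, e:4; rest ⊤}
  B3: | IN={c:2, e:4; rest ⊤} | OUT=(all ⊤)
  B4: | IN=(all ⊤) | OUT={e:6; rest ⊤}
  B5: | IN={e:6; rest ⊤} | OUT={c:6, e:6; rest ⊤}
  B6: | IN={c:6, e:6; rest ⊤} | OUT={c:6, e:6; rest ⊤}
  B7: | IN={c:6, e:6; rest ⊤} | OUT={c:6, e:6; rest ⊤}
  B8: | IN=(all ⊤) | OUT=(all ⊤)
  B9: | IN=(all ⊤) | OUT={e:-1; rest ⊤}

Merge at B4: IN[B4] = OUT[B3] = {a: ⊤, b: ⊤, c: ⊤, d: ⊤, e: ⊤, f: ⊤}
Applying B4's transfer function to that IN value gives OUT[B4] (row B4 above).

Answer: {a: ⊤, b: ⊤, c: ⊤, d: ⊤, e: 6, f: ⊤}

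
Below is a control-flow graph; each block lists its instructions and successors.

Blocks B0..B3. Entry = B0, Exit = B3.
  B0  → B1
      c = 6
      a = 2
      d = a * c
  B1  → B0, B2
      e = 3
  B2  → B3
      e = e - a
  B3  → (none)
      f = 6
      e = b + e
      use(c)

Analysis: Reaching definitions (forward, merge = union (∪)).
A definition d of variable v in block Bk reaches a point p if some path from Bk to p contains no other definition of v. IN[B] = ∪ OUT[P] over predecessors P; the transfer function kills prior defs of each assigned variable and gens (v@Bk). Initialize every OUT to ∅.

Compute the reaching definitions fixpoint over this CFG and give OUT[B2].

Fixpoint table:
  B0: | IN={a@B0, c@B0, d@B0, e@B1} | OUT={a@B0, c@B0, d@B0, e@B1}
  B1: | IN={a@B0, c@B0, d@B0, e@B1} | OUT={a@B0, c@B0, d@B0, e@B1}
  B2: | IN={a@B0, c@B0, d@B0, e@B1} | OUT={a@B0, c@B0, d@B0, e@B2}
  B3: | IN={a@B0, c@B0, d@B0, e@B2} | OUT={a@B0, c@B0, d@B0, e@B3, f@B3}

Merge at B2: IN[B2] = OUT[B1] = {a@B0, c@B0, d@B0, e@B1}
Applying B2's transfer function to that IN value gives OUT[B2] (row B2 above).

Answer: {a@B0, c@B0, d@B0, e@B2}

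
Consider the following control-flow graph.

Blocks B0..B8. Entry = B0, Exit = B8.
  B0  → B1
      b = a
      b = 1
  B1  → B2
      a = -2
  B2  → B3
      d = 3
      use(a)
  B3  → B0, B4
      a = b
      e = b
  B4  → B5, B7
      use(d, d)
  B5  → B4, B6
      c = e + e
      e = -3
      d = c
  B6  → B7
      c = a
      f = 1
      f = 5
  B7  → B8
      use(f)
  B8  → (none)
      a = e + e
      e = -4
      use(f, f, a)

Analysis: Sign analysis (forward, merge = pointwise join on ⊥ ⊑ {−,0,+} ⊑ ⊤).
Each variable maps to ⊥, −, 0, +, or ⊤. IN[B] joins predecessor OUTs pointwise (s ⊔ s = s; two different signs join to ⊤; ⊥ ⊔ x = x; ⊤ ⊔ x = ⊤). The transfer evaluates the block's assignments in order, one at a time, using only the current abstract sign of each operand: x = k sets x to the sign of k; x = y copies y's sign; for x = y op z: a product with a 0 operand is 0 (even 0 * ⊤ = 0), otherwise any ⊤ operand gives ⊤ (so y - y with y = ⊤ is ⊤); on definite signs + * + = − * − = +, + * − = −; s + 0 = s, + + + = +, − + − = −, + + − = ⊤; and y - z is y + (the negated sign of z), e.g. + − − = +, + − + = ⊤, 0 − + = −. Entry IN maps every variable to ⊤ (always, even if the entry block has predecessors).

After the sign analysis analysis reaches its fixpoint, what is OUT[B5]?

Converged values:
  B0:   IN=(all ⊤)   OUT={b:+; rest ⊤}
  B1:   IN={b:+; rest ⊤}   OUT={a:-, b:+; rest ⊤}
  B2:   IN={a:-, b:+; rest ⊤}   OUT={a:-, b:+, d:+; rest ⊤}
  B3:   IN={a:-, b:+, d:+; rest ⊤}   OUT={a:+, b:+, d:+, e:+; rest ⊤}
  B4:   IN={a:+, b:+; rest ⊤}   OUT={a:+, b:+; rest ⊤}
  B5:   IN={a:+, b:+; rest ⊤}   OUT={a:+, b:+, e:-; rest ⊤}
  B6:   IN={a:+, b:+, e:-; rest ⊤}   OUT={a:+, b:+, c:+, e:-, f:+; rest ⊤}
  B7:   IN={a:+, b:+; rest ⊤}   OUT={a:+, b:+; rest ⊤}
  B8:   IN={a:+, b:+; rest ⊤}   OUT={b:+, e:-; rest ⊤}

Merge at B5: IN[B5] = OUT[B4] = {a: +, b: +, c: ⊤, d: ⊤, e: ⊤, f: ⊤}
Applying B5's transfer function to that IN value gives OUT[B5] (row B5 above).

Answer: {a: +, b: +, c: ⊤, d: ⊤, e: -, f: ⊤}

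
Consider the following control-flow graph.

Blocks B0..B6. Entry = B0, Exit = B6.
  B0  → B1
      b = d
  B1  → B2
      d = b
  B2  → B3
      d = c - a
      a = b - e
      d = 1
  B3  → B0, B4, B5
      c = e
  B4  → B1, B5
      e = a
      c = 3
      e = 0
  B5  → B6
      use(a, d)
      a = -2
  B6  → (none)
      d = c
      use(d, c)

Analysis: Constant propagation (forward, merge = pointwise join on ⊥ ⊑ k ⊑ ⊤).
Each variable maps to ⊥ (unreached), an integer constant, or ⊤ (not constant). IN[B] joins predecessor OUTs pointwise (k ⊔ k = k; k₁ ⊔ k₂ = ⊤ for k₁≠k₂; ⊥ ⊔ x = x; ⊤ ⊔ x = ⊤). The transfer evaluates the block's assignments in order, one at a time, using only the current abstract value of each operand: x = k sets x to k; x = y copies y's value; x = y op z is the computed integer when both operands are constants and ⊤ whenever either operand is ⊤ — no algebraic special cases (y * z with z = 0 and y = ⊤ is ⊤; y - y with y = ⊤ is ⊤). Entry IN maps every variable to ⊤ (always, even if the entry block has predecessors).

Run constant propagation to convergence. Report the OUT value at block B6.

Answer: {a: -2, b: ⊤, c: ⊤, d: ⊤, e: ⊤, f: ⊤}

Trace:
Per-block solution:
  B0:  IN=(all ⊤)  OUT=(all ⊤)
  B1:  IN=(all ⊤)  OUT=(all ⊤)
  B2:  IN=(all ⊤)  OUT={d:1; rest ⊤}
  B3:  IN={d:1; rest ⊤}  OUT={d:1; rest ⊤}
  B4:  IN={d:1; rest ⊤}  OUT={c:3, d:1, e:0; rest ⊤}
  B5:  IN={d:1; rest ⊤}  OUT={a:-2, d:1; rest ⊤}
  B6:  IN={a:-2, d:1; rest ⊤}  OUT={a:-2; rest ⊤}

Merge at B6: IN[B6] = OUT[B5] = {a: -2, b: ⊤, c: ⊤, d: 1, e: ⊤, f: ⊤}
Applying B6's transfer function to that IN value gives OUT[B6] (row B6 above).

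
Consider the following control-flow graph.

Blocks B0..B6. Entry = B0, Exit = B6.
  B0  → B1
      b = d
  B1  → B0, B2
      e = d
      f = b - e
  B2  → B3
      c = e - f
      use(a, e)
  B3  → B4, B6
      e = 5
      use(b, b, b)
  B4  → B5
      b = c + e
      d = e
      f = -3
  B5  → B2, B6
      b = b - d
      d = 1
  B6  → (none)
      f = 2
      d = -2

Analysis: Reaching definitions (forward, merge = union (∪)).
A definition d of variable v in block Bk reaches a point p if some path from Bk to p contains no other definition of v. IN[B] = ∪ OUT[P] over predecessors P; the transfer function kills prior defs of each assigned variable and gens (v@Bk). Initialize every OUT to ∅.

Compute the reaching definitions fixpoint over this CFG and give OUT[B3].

Answer: {b@B0, b@B5, c@B2, d@B5, e@B3, f@B1, f@B4}

Trace:
Fixpoint table:
  B0: | IN={b@B0, e@B1, f@B1} | OUT={b@B0, e@B1, f@B1}
  B1: | IN={b@B0, e@B1, f@B1} | OUT={b@B0, e@B1, f@B1}
  B2: | IN={b@B0, b@B5, c@B2, d@B5, e@B1, e@B3, f@B1, f@B4} | OUT={b@B0, b@B5, c@B2, d@B5, e@B1, e@B3, f@B1, f@B4}
  B3: | IN={b@B0, b@B5, c@B2, d@B5, e@B1, e@B3, f@B1, f@B4} | OUT={b@B0, b@B5, c@B2, d@B5, e@B3, f@B1, f@B4}
  B4: | IN={b@B0, b@B5, c@B2, d@B5, e@B3, f@B1, f@B4} | OUT={b@B4, c@B2, d@B4, e@B3, f@B4}
  B5: | IN={b@B4, c@B2, d@B4, e@B3, f@B4} | OUT={b@B5, c@B2, d@B5, e@B3, f@B4}
  B6: | IN={b@B0, b@B5, c@B2, d@B5, e@B3, f@B1, f@B4} | OUT={b@B0, b@B5, c@B2, d@B6, e@B3, f@B6}

Merge at B3: IN[B3] = OUT[B2] = {b@B0, b@B5, c@B2, d@B5, e@B1, e@B3, f@B1, f@B4}
Applying B3's transfer function to that IN value gives OUT[B3] (row B3 above).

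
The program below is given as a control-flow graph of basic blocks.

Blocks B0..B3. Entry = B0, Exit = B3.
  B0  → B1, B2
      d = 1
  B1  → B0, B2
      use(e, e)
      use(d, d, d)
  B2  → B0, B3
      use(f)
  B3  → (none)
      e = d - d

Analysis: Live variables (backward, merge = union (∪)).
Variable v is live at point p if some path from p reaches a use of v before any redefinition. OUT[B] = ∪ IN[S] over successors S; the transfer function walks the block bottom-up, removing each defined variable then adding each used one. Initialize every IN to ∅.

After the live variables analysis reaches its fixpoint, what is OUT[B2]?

Answer: {d, e, f}

Trace:
Converged values:
  B0: | IN={e, f} | OUT={d, e, f}
  B1: | IN={d, e, f} | OUT={d, e, f}
  B2: | IN={d, e, f} | OUT={d, e, f}
  B3: | IN={d} | OUT={}

Merge at B2: OUT[B2] = IN[B0] ⊔ IN[B3] = {d, e, f}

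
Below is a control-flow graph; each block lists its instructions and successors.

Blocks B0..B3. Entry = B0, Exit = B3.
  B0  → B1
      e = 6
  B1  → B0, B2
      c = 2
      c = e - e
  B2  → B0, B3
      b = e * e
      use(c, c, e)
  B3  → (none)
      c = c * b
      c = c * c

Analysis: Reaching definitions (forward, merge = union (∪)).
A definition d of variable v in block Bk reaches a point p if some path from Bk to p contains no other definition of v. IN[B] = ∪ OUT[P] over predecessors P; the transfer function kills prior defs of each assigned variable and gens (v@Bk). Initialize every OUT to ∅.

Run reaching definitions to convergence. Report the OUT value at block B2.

Answer: {b@B2, c@B1, e@B0}

Working:
Converged values:
  B0: | IN={b@B2, c@B1, e@B0} | OUT={b@B2, c@B1, e@B0}
  B1: | IN={b@B2, c@B1, e@B0} | OUT={b@B2, c@B1, e@B0}
  B2: | IN={b@B2, c@B1, e@B0} | OUT={b@B2, c@B1, e@B0}
  B3: | IN={b@B2, c@B1, e@B0} | OUT={b@B2, c@B3, e@B0}

Merge at B2: IN[B2] = OUT[B1] = {b@B2, c@B1, e@B0}
Applying B2's transfer function to that IN value gives OUT[B2] (row B2 above).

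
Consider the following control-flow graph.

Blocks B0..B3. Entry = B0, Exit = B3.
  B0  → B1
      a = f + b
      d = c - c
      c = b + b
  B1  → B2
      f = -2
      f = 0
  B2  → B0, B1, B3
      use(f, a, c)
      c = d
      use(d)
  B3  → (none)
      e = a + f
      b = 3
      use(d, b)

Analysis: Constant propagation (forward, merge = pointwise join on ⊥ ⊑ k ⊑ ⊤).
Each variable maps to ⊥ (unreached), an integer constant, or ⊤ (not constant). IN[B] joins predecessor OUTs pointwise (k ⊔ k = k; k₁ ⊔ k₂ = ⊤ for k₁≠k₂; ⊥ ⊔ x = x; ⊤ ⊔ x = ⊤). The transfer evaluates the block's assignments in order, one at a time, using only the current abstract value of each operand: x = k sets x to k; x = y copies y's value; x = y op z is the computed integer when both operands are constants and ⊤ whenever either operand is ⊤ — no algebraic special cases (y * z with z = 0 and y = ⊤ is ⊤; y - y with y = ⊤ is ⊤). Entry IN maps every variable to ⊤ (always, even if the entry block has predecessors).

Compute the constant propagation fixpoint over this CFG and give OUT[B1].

Answer: {a: ⊤, b: ⊤, c: ⊤, d: ⊤, e: ⊤, f: 0}

Derivation:
Converged values:
  B0:  IN=(all ⊤)  OUT=(all ⊤)
  B1:  IN=(all ⊤)  OUT={f:0; rest ⊤}
  B2:  IN={f:0; rest ⊤}  OUT={f:0; rest ⊤}
  B3:  IN={f:0; rest ⊤}  OUT={b:3, f:0; rest ⊤}

Merge at B1: IN[B1] = OUT[B0] ⊔ OUT[B2] = {a: ⊤, b: ⊤, c: ⊤, d: ⊤, e: ⊤, f: ⊤}
Applying B1's transfer function to that IN value gives OUT[B1] (row B1 above).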